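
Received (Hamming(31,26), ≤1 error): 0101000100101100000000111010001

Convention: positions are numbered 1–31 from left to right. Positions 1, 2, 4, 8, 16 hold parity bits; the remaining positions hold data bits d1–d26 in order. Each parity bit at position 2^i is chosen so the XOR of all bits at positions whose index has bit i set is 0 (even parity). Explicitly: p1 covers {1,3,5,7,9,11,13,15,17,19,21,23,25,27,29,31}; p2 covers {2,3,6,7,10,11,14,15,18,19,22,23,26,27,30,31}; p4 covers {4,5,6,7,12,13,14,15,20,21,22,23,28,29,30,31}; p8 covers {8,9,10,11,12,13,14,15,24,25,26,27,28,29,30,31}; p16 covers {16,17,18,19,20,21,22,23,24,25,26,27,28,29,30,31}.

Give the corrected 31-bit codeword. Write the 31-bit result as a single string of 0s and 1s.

0101000100101100000100111010001

s1 (pos 1,3,5,7,9,11,13,15,17,19,21,23,25,27,29,31): 0⊕0⊕0⊕0⊕0⊕1⊕1⊕0⊕0⊕0⊕0⊕1⊕1⊕1⊕0⊕1 = 0
s2 (pos 2,3,6,7,10,11,14,15,18,19,22,23,26,27,30,31): 1⊕0⊕0⊕0⊕0⊕1⊕1⊕0⊕0⊕0⊕0⊕1⊕0⊕1⊕0⊕1 = 0
s4 (pos 4,5,6,7,12,13,14,15,20,21,22,23,28,29,30,31): 1⊕0⊕0⊕0⊕0⊕1⊕1⊕0⊕0⊕0⊕0⊕1⊕0⊕0⊕0⊕1 = 1
s8 (pos 8,9,10,11,12,13,14,15,24,25,26,27,28,29,30,31): 1⊕0⊕0⊕1⊕0⊕1⊕1⊕0⊕1⊕1⊕0⊕1⊕0⊕0⊕0⊕1 = 0
s16 (pos 16,17,18,19,20,21,22,23,24,25,26,27,28,29,30,31): 0⊕0⊕0⊕0⊕0⊕0⊕0⊕1⊕1⊕1⊕0⊕1⊕0⊕0⊕0⊕1 = 1
Syndrome s16…s1 = 10100 → error at position 20.
Flip position 20: 0101000100101100000000111010001 → 0101000100101100000100111010001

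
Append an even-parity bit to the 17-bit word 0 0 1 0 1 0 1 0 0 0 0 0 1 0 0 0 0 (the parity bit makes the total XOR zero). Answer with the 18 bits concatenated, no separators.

001010100000100000

XOR of the 17 data bits: 0⊕0⊕1⊕0⊕1⊕0⊕1⊕0⊕0⊕0⊕0⊕0⊕1⊕0⊕0⊕0⊕0 = 0
Parity bit = 0 (so all 18 bits XOR to 0).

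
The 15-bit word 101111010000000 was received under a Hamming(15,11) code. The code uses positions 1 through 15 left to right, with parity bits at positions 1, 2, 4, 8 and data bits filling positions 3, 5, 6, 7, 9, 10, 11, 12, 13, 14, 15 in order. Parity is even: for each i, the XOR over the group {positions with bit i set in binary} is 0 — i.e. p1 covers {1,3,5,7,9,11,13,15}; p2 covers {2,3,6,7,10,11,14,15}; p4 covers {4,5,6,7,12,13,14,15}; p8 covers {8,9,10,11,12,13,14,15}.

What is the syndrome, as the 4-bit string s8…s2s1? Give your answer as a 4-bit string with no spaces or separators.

s1 (pos 1,3,5,7,9,11,13,15): 1⊕1⊕1⊕0⊕0⊕0⊕0⊕0 = 1
s2 (pos 2,3,6,7,10,11,14,15): 0⊕1⊕1⊕0⊕0⊕0⊕0⊕0 = 0
s4 (pos 4,5,6,7,12,13,14,15): 1⊕1⊕1⊕0⊕0⊕0⊕0⊕0 = 1
s8 (pos 8,9,10,11,12,13,14,15): 1⊕0⊕0⊕0⊕0⊕0⊕0⊕0 = 1
Syndrome s8…s1 = 1101 → error at position 13.

1101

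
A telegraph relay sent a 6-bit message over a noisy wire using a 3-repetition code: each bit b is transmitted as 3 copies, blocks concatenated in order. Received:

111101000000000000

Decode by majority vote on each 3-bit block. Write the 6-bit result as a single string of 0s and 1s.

110000

Block 1 (111): 3 ones → 1
Block 2 (101): 2 ones → 1
Block 3 (000): 0 ones → 0
Block 4 (000): 0 ones → 0
Block 5 (000): 0 ones → 0
Block 6 (000): 0 ones → 0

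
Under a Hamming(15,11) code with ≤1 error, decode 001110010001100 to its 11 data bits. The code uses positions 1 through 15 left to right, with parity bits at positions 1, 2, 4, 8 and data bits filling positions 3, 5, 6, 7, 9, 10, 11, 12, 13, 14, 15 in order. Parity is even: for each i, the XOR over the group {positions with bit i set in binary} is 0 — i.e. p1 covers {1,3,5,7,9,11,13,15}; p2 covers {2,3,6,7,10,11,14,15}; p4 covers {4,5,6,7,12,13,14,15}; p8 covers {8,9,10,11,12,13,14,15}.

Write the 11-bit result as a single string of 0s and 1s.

s1 (pos 1,3,5,7,9,11,13,15): 0⊕1⊕1⊕0⊕0⊕0⊕1⊕0 = 1
s2 (pos 2,3,6,7,10,11,14,15): 0⊕1⊕0⊕0⊕0⊕0⊕0⊕0 = 1
s4 (pos 4,5,6,7,12,13,14,15): 1⊕1⊕0⊕0⊕1⊕1⊕0⊕0 = 0
s8 (pos 8,9,10,11,12,13,14,15): 1⊕0⊕0⊕0⊕1⊕1⊕0⊕0 = 1
Syndrome s8…s1 = 1011 → error at position 11.
Flip position 11: 001110010001100 → 001110010011100
Read data bits from positions 3,5,6,7,9,10,11,12,13,14,15: 11000011100

11000011100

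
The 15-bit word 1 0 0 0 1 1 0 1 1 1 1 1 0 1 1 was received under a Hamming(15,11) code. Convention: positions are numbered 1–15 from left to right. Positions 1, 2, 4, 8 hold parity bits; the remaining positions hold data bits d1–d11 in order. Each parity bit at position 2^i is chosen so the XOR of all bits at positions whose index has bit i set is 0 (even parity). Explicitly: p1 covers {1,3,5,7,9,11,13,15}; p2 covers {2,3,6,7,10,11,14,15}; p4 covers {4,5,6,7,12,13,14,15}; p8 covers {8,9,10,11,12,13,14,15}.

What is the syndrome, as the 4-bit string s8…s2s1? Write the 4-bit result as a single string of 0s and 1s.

s1 (pos 1,3,5,7,9,11,13,15): 1⊕0⊕1⊕0⊕1⊕1⊕0⊕1 = 1
s2 (pos 2,3,6,7,10,11,14,15): 0⊕0⊕1⊕0⊕1⊕1⊕1⊕1 = 1
s4 (pos 4,5,6,7,12,13,14,15): 0⊕1⊕1⊕0⊕1⊕0⊕1⊕1 = 1
s8 (pos 8,9,10,11,12,13,14,15): 1⊕1⊕1⊕1⊕1⊕0⊕1⊕1 = 1
Syndrome s8…s1 = 1111 → error at position 15.

1111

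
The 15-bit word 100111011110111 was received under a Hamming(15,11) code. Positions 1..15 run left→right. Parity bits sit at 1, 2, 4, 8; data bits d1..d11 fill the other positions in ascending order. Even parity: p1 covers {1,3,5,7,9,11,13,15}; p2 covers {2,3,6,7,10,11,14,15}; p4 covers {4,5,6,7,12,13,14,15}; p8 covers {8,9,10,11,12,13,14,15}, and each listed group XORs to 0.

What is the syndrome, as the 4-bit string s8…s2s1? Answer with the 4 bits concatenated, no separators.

1010

s1 (pos 1,3,5,7,9,11,13,15): 1⊕0⊕1⊕0⊕1⊕1⊕1⊕1 = 0
s2 (pos 2,3,6,7,10,11,14,15): 0⊕0⊕1⊕0⊕1⊕1⊕1⊕1 = 1
s4 (pos 4,5,6,7,12,13,14,15): 1⊕1⊕1⊕0⊕0⊕1⊕1⊕1 = 0
s8 (pos 8,9,10,11,12,13,14,15): 1⊕1⊕1⊕1⊕0⊕1⊕1⊕1 = 1
Syndrome s8…s1 = 1010 → error at position 10.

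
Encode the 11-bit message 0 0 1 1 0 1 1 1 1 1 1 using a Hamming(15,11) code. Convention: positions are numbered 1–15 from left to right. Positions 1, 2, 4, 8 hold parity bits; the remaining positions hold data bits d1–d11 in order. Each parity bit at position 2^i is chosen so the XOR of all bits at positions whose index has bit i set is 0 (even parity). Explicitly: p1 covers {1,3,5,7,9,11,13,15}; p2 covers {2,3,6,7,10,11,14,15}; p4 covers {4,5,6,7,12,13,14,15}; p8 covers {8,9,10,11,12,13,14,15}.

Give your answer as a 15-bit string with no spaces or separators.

Place data at non-parity positions: p1 p2 0 p4 0 1 1 p8 0 1 1 1 1 1 1
p1 (pos 1,3,5,7,9,11,13,15): XOR of data positions = 0⊕0⊕1⊕0⊕1⊕1⊕1 = 0
p2 (pos 2,3,6,7,10,11,14,15): XOR of data positions = 0⊕1⊕1⊕1⊕1⊕1⊕1 = 0
p4 (pos 4,5,6,7,12,13,14,15): XOR of data positions = 0⊕1⊕1⊕1⊕1⊕1⊕1 = 0
p8 (pos 8,9,10,11,12,13,14,15): XOR of data positions = 0⊕1⊕1⊕1⊕1⊕1⊕1 = 0
Codeword: 000001100111111

000001100111111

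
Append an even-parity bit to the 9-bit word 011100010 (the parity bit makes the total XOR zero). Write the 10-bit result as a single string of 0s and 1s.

0111000100

XOR of the 9 data bits: 0⊕1⊕1⊕1⊕0⊕0⊕0⊕1⊕0 = 0
Parity bit = 0 (so all 10 bits XOR to 0).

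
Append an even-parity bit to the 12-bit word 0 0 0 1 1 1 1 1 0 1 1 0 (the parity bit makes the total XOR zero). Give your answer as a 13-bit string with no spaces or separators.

XOR of the 12 data bits: 0⊕0⊕0⊕1⊕1⊕1⊕1⊕1⊕0⊕1⊕1⊕0 = 1
Parity bit = 1 (so all 13 bits XOR to 0).

0001111101101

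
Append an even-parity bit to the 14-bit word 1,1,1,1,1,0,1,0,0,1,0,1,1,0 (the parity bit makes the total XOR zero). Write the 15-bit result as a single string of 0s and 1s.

XOR of the 14 data bits: 1⊕1⊕1⊕1⊕1⊕0⊕1⊕0⊕0⊕1⊕0⊕1⊕1⊕0 = 1
Parity bit = 1 (so all 15 bits XOR to 0).

111110100101101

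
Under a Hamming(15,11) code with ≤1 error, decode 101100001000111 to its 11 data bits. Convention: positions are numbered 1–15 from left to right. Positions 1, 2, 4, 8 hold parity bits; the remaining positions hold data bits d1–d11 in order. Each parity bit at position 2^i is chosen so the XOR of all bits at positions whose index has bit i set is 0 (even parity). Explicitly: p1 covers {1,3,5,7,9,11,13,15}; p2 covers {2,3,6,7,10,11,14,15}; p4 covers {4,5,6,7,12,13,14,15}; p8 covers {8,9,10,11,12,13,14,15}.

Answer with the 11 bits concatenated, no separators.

00001000111

s1 (pos 1,3,5,7,9,11,13,15): 1⊕1⊕0⊕0⊕1⊕0⊕1⊕1 = 1
s2 (pos 2,3,6,7,10,11,14,15): 0⊕1⊕0⊕0⊕0⊕0⊕1⊕1 = 1
s4 (pos 4,5,6,7,12,13,14,15): 1⊕0⊕0⊕0⊕0⊕1⊕1⊕1 = 0
s8 (pos 8,9,10,11,12,13,14,15): 0⊕1⊕0⊕0⊕0⊕1⊕1⊕1 = 0
Syndrome s8…s1 = 0011 → error at position 3.
Flip position 3: 101100001000111 → 100100001000111
Read data bits from positions 3,5,6,7,9,10,11,12,13,14,15: 00001000111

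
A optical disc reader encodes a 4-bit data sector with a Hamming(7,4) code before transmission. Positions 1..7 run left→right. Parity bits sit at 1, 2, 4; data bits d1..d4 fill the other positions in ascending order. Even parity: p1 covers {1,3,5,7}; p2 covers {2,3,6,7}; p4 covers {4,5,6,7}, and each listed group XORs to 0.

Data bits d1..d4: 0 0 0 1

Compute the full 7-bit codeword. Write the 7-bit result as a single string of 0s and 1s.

Place data at non-parity positions: p1 p2 0 p4 0 0 1
p1 (pos 1,3,5,7): XOR of data positions = 0⊕0⊕1 = 1
p2 (pos 2,3,6,7): XOR of data positions = 0⊕0⊕1 = 1
p4 (pos 4,5,6,7): XOR of data positions = 0⊕0⊕1 = 1
Codeword: 1101001

1101001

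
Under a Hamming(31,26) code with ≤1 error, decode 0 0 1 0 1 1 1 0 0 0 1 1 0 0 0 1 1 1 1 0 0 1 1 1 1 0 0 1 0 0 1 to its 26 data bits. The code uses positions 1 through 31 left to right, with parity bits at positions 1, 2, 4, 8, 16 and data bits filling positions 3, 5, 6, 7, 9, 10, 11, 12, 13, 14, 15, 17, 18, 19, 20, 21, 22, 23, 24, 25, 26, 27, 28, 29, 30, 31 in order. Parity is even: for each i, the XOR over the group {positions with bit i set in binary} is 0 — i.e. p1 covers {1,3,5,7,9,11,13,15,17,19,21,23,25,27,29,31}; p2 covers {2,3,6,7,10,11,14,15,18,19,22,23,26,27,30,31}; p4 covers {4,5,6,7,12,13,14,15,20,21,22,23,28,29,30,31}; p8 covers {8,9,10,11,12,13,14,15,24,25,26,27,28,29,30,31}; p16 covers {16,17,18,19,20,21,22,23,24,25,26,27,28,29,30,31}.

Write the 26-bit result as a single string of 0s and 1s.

01110011000111001111001001

s1 (pos 1,3,5,7,9,11,13,15,17,19,21,23,25,27,29,31): 0⊕1⊕1⊕1⊕0⊕1⊕0⊕0⊕1⊕1⊕0⊕1⊕1⊕0⊕0⊕1 = 1
s2 (pos 2,3,6,7,10,11,14,15,18,19,22,23,26,27,30,31): 0⊕1⊕1⊕1⊕0⊕1⊕0⊕0⊕1⊕1⊕1⊕1⊕0⊕0⊕0⊕1 = 1
s4 (pos 4,5,6,7,12,13,14,15,20,21,22,23,28,29,30,31): 0⊕1⊕1⊕1⊕1⊕0⊕0⊕0⊕0⊕0⊕1⊕1⊕1⊕0⊕0⊕1 = 0
s8 (pos 8,9,10,11,12,13,14,15,24,25,26,27,28,29,30,31): 0⊕0⊕0⊕1⊕1⊕0⊕0⊕0⊕1⊕1⊕0⊕0⊕1⊕0⊕0⊕1 = 0
s16 (pos 16,17,18,19,20,21,22,23,24,25,26,27,28,29,30,31): 1⊕1⊕1⊕1⊕0⊕0⊕1⊕1⊕1⊕1⊕0⊕0⊕1⊕0⊕0⊕1 = 0
Syndrome s16…s1 = 00011 → error at position 3.
Flip position 3: 0010111000110001111001111001001 → 0000111000110001111001111001001
Read data bits from positions 3,5,6,7,9,10,11,12,13,14,15,17,18,19,20,21,22,23,24,25,26,27,28,29,30,31: 01110011000111001111001001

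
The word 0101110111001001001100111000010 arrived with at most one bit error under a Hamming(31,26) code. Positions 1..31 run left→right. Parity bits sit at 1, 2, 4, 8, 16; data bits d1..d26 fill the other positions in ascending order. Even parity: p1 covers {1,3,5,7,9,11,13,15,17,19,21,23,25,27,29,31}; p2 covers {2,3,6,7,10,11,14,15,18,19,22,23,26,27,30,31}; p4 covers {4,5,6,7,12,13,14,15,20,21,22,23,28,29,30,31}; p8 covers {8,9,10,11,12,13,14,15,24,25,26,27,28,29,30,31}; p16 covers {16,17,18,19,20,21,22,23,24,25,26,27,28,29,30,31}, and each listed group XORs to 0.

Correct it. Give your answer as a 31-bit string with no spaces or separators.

s1 (pos 1,3,5,7,9,11,13,15,17,19,21,23,25,27,29,31): 0⊕0⊕1⊕0⊕1⊕0⊕1⊕0⊕0⊕1⊕0⊕1⊕1⊕0⊕0⊕0 = 0
s2 (pos 2,3,6,7,10,11,14,15,18,19,22,23,26,27,30,31): 1⊕0⊕1⊕0⊕1⊕0⊕0⊕0⊕0⊕1⊕0⊕1⊕0⊕0⊕1⊕0 = 0
s4 (pos 4,5,6,7,12,13,14,15,20,21,22,23,28,29,30,31): 1⊕1⊕1⊕0⊕0⊕1⊕0⊕0⊕1⊕0⊕0⊕1⊕0⊕0⊕1⊕0 = 1
s8 (pos 8,9,10,11,12,13,14,15,24,25,26,27,28,29,30,31): 1⊕1⊕1⊕0⊕0⊕1⊕0⊕0⊕1⊕1⊕0⊕0⊕0⊕0⊕1⊕0 = 1
s16 (pos 16,17,18,19,20,21,22,23,24,25,26,27,28,29,30,31): 1⊕0⊕0⊕1⊕1⊕0⊕0⊕1⊕1⊕1⊕0⊕0⊕0⊕0⊕1⊕0 = 1
Syndrome s16…s1 = 11100 → error at position 28.
Flip position 28: 0101110111001001001100111000010 → 0101110111001001001100111001010

0101110111001001001100111001010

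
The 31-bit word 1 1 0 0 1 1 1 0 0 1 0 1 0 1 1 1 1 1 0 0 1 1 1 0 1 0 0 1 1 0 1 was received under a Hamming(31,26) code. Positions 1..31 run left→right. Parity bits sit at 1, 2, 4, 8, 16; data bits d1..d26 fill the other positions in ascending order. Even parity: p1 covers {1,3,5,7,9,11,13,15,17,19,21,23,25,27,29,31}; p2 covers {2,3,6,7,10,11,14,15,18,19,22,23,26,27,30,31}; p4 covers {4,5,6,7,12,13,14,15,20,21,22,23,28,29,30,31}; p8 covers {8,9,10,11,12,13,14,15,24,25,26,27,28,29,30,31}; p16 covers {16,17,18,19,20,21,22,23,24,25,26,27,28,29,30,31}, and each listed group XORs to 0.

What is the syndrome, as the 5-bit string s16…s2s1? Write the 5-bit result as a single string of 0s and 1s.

s1 (pos 1,3,5,7,9,11,13,15,17,19,21,23,25,27,29,31): 1⊕0⊕1⊕1⊕0⊕0⊕0⊕1⊕1⊕0⊕1⊕1⊕1⊕0⊕1⊕1 = 0
s2 (pos 2,3,6,7,10,11,14,15,18,19,22,23,26,27,30,31): 1⊕0⊕1⊕1⊕1⊕0⊕1⊕1⊕1⊕0⊕1⊕1⊕0⊕0⊕0⊕1 = 0
s4 (pos 4,5,6,7,12,13,14,15,20,21,22,23,28,29,30,31): 0⊕1⊕1⊕1⊕1⊕0⊕1⊕1⊕0⊕1⊕1⊕1⊕1⊕1⊕0⊕1 = 0
s8 (pos 8,9,10,11,12,13,14,15,24,25,26,27,28,29,30,31): 0⊕0⊕1⊕0⊕1⊕0⊕1⊕1⊕0⊕1⊕0⊕0⊕1⊕1⊕0⊕1 = 0
s16 (pos 16,17,18,19,20,21,22,23,24,25,26,27,28,29,30,31): 1⊕1⊕1⊕0⊕0⊕1⊕1⊕1⊕0⊕1⊕0⊕0⊕1⊕1⊕0⊕1 = 0
Syndrome s16…s1 = 00000 → no error.

00000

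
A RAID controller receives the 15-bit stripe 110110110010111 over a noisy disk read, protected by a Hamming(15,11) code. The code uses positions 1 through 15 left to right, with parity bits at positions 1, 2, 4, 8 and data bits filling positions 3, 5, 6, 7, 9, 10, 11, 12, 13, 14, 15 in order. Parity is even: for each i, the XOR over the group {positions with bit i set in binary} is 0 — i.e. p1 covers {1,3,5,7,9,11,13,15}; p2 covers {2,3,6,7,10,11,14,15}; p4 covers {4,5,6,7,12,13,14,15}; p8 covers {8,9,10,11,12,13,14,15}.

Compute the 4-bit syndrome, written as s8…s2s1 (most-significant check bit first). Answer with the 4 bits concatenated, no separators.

s1 (pos 1,3,5,7,9,11,13,15): 1⊕0⊕1⊕1⊕0⊕1⊕1⊕1 = 0
s2 (pos 2,3,6,7,10,11,14,15): 1⊕0⊕0⊕1⊕0⊕1⊕1⊕1 = 1
s4 (pos 4,5,6,7,12,13,14,15): 1⊕1⊕0⊕1⊕0⊕1⊕1⊕1 = 0
s8 (pos 8,9,10,11,12,13,14,15): 1⊕0⊕0⊕1⊕0⊕1⊕1⊕1 = 1
Syndrome s8…s1 = 1010 → error at position 10.

1010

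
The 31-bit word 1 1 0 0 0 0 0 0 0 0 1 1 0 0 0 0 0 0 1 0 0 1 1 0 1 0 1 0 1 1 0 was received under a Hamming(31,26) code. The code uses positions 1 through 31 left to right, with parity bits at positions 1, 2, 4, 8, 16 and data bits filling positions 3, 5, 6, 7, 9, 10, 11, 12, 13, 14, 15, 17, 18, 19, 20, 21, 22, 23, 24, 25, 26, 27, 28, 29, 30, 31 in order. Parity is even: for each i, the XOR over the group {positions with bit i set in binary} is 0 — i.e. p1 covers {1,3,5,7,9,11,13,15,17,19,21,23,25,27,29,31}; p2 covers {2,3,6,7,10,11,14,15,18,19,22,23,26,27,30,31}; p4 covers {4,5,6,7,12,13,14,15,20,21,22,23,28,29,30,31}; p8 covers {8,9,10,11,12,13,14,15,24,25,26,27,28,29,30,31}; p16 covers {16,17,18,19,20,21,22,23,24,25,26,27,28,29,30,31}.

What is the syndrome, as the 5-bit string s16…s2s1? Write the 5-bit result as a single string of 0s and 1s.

10111

s1 (pos 1,3,5,7,9,11,13,15,17,19,21,23,25,27,29,31): 1⊕0⊕0⊕0⊕0⊕1⊕0⊕0⊕0⊕1⊕0⊕1⊕1⊕1⊕1⊕0 = 1
s2 (pos 2,3,6,7,10,11,14,15,18,19,22,23,26,27,30,31): 1⊕0⊕0⊕0⊕0⊕1⊕0⊕0⊕0⊕1⊕1⊕1⊕0⊕1⊕1⊕0 = 1
s4 (pos 4,5,6,7,12,13,14,15,20,21,22,23,28,29,30,31): 0⊕0⊕0⊕0⊕1⊕0⊕0⊕0⊕0⊕0⊕1⊕1⊕0⊕1⊕1⊕0 = 1
s8 (pos 8,9,10,11,12,13,14,15,24,25,26,27,28,29,30,31): 0⊕0⊕0⊕1⊕1⊕0⊕0⊕0⊕0⊕1⊕0⊕1⊕0⊕1⊕1⊕0 = 0
s16 (pos 16,17,18,19,20,21,22,23,24,25,26,27,28,29,30,31): 0⊕0⊕0⊕1⊕0⊕0⊕1⊕1⊕0⊕1⊕0⊕1⊕0⊕1⊕1⊕0 = 1
Syndrome s16…s1 = 10111 → error at position 23.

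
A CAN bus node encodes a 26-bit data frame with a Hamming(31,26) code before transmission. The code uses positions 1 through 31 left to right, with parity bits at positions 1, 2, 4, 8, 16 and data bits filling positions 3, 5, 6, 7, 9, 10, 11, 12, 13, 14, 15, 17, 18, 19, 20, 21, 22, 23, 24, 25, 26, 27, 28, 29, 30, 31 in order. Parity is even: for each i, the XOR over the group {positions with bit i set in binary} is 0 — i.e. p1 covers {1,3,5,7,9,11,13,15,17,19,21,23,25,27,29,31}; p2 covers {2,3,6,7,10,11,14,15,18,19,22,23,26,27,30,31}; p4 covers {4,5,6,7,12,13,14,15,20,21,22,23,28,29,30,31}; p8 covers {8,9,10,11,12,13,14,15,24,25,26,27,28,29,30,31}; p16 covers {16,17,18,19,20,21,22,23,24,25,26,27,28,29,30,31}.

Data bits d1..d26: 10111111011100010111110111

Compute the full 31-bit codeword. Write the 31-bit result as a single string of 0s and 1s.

Place data at non-parity positions: p1 p2 1 p4 0 1 1 p8 1 1 1 1 0 1 1 p16 1 0 0 0 1 0 1 1 1 1 1 0 1 1 1
p1 (pos 1,3,5,7,9,11,13,15,17,19,21,23,25,27,29,31): XOR of data positions = 1⊕0⊕1⊕1⊕1⊕0⊕1⊕1⊕0⊕1⊕1⊕1⊕1⊕1⊕1 = 0
p2 (pos 2,3,6,7,10,11,14,15,18,19,22,23,26,27,30,31): XOR of data positions = 1⊕1⊕1⊕1⊕1⊕1⊕1⊕0⊕0⊕0⊕1⊕1⊕1⊕1⊕1 = 0
p4 (pos 4,5,6,7,12,13,14,15,20,21,22,23,28,29,30,31): XOR of data positions = 0⊕1⊕1⊕1⊕0⊕1⊕1⊕0⊕1⊕0⊕1⊕0⊕1⊕1⊕1 = 0
p8 (pos 8,9,10,11,12,13,14,15,24,25,26,27,28,29,30,31): XOR of data positions = 1⊕1⊕1⊕1⊕0⊕1⊕1⊕1⊕1⊕1⊕1⊕0⊕1⊕1⊕1 = 1
p16 (pos 16,17,18,19,20,21,22,23,24,25,26,27,28,29,30,31): XOR of data positions = 1⊕0⊕0⊕0⊕1⊕0⊕1⊕1⊕1⊕1⊕1⊕0⊕1⊕1⊕1 = 0
Codeword: 0010011111110110100010111110111

0010011111110110100010111110111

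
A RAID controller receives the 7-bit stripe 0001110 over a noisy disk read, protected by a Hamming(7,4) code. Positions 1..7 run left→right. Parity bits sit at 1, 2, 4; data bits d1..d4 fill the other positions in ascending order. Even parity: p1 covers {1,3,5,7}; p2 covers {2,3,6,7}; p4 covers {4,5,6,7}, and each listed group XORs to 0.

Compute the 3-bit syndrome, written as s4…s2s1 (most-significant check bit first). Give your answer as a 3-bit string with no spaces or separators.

111

s1 (pos 1,3,5,7): 0⊕0⊕1⊕0 = 1
s2 (pos 2,3,6,7): 0⊕0⊕1⊕0 = 1
s4 (pos 4,5,6,7): 1⊕1⊕1⊕0 = 1
Syndrome s4…s1 = 111 → error at position 7.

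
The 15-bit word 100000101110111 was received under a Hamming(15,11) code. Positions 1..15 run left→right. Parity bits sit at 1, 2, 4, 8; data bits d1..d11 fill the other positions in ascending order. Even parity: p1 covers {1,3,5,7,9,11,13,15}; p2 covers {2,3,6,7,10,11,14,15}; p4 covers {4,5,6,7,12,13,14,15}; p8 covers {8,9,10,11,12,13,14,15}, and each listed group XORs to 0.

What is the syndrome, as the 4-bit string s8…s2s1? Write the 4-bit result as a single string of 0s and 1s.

0010

s1 (pos 1,3,5,7,9,11,13,15): 1⊕0⊕0⊕1⊕1⊕1⊕1⊕1 = 0
s2 (pos 2,3,6,7,10,11,14,15): 0⊕0⊕0⊕1⊕1⊕1⊕1⊕1 = 1
s4 (pos 4,5,6,7,12,13,14,15): 0⊕0⊕0⊕1⊕0⊕1⊕1⊕1 = 0
s8 (pos 8,9,10,11,12,13,14,15): 0⊕1⊕1⊕1⊕0⊕1⊕1⊕1 = 0
Syndrome s8…s1 = 0010 → error at position 2.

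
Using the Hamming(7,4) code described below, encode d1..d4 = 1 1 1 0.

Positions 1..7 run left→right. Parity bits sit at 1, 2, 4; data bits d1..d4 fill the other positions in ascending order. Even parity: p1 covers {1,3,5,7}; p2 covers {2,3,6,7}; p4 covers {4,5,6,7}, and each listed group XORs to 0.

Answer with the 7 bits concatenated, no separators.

Place data at non-parity positions: p1 p2 1 p4 1 1 0
p1 (pos 1,3,5,7): XOR of data positions = 1⊕1⊕0 = 0
p2 (pos 2,3,6,7): XOR of data positions = 1⊕1⊕0 = 0
p4 (pos 4,5,6,7): XOR of data positions = 1⊕1⊕0 = 0
Codeword: 0010110

0010110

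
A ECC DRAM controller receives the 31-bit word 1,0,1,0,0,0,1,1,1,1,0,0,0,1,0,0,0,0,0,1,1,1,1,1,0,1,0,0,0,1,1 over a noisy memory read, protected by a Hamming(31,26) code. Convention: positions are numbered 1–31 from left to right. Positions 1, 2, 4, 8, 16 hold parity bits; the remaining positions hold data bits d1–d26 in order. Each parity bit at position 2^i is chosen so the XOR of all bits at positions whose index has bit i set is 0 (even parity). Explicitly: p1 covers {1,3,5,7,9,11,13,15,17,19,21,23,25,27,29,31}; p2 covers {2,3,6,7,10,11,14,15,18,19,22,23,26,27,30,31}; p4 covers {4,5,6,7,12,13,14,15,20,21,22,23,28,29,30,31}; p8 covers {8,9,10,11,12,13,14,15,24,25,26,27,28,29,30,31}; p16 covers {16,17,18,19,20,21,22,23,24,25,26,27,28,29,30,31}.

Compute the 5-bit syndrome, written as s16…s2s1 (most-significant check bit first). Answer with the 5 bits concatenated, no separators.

00011

s1 (pos 1,3,5,7,9,11,13,15,17,19,21,23,25,27,29,31): 1⊕1⊕0⊕1⊕1⊕0⊕0⊕0⊕0⊕0⊕1⊕1⊕0⊕0⊕0⊕1 = 1
s2 (pos 2,3,6,7,10,11,14,15,18,19,22,23,26,27,30,31): 0⊕1⊕0⊕1⊕1⊕0⊕1⊕0⊕0⊕0⊕1⊕1⊕1⊕0⊕1⊕1 = 1
s4 (pos 4,5,6,7,12,13,14,15,20,21,22,23,28,29,30,31): 0⊕0⊕0⊕1⊕0⊕0⊕1⊕0⊕1⊕1⊕1⊕1⊕0⊕0⊕1⊕1 = 0
s8 (pos 8,9,10,11,12,13,14,15,24,25,26,27,28,29,30,31): 1⊕1⊕1⊕0⊕0⊕0⊕1⊕0⊕1⊕0⊕1⊕0⊕0⊕0⊕1⊕1 = 0
s16 (pos 16,17,18,19,20,21,22,23,24,25,26,27,28,29,30,31): 0⊕0⊕0⊕0⊕1⊕1⊕1⊕1⊕1⊕0⊕1⊕0⊕0⊕0⊕1⊕1 = 0
Syndrome s16…s1 = 00011 → error at position 3.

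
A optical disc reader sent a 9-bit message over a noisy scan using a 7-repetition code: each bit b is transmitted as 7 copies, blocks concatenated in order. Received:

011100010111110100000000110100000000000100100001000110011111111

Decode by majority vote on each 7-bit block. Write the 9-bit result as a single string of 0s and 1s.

010000001

Block 1 (0111000): 3 ones → 0
Block 2 (1011111): 6 ones → 1
Block 3 (0100000): 1 one → 0
Block 4 (0001101): 3 ones → 0
Block 5 (0000000): 0 ones → 0
Block 6 (0000100): 1 one → 0
Block 7 (1000010): 2 ones → 0
Block 8 (0011001): 3 ones → 0
Block 9 (1111111): 7 ones → 1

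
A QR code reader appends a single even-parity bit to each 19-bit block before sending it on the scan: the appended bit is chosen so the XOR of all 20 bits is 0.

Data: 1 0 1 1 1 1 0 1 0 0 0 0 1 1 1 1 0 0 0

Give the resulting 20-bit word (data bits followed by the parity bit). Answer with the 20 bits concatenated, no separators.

XOR of the 19 data bits: 1⊕0⊕1⊕1⊕1⊕1⊕0⊕1⊕0⊕0⊕0⊕0⊕1⊕1⊕1⊕1⊕0⊕0⊕0 = 0
Parity bit = 0 (so all 20 bits XOR to 0).

10111101000011110000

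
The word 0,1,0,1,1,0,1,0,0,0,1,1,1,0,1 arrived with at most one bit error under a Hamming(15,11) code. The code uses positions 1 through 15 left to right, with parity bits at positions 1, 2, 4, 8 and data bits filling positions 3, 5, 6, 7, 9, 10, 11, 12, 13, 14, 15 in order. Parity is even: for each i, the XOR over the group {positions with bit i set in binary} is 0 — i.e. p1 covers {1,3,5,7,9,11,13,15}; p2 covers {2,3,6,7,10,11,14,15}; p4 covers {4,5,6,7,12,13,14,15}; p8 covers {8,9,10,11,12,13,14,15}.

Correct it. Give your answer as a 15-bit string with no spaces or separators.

110110100011101

s1 (pos 1,3,5,7,9,11,13,15): 0⊕0⊕1⊕1⊕0⊕1⊕1⊕1 = 1
s2 (pos 2,3,6,7,10,11,14,15): 1⊕0⊕0⊕1⊕0⊕1⊕0⊕1 = 0
s4 (pos 4,5,6,7,12,13,14,15): 1⊕1⊕0⊕1⊕1⊕1⊕0⊕1 = 0
s8 (pos 8,9,10,11,12,13,14,15): 0⊕0⊕0⊕1⊕1⊕1⊕0⊕1 = 0
Syndrome s8…s1 = 0001 → error at position 1.
Flip position 1: 010110100011101 → 110110100011101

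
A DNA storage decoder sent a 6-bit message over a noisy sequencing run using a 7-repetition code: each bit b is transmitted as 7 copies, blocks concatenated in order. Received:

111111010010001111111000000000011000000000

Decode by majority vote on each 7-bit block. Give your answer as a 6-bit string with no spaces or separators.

101000

Block 1 (1111110): 6 ones → 1
Block 2 (1001000): 2 ones → 0
Block 3 (1111111): 7 ones → 1
Block 4 (0000000): 0 ones → 0
Block 5 (0001100): 2 ones → 0
Block 6 (0000000): 0 ones → 0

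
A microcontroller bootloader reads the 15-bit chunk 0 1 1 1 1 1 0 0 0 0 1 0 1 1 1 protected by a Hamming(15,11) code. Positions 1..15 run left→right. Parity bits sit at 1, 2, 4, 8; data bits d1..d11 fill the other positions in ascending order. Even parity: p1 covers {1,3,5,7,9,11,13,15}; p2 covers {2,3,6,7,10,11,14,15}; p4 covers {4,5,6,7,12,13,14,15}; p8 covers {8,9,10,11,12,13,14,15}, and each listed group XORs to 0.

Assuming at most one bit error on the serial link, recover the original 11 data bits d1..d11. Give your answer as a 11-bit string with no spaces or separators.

11100010111

s1 (pos 1,3,5,7,9,11,13,15): 0⊕1⊕1⊕0⊕0⊕1⊕1⊕1 = 1
s2 (pos 2,3,6,7,10,11,14,15): 1⊕1⊕1⊕0⊕0⊕1⊕1⊕1 = 0
s4 (pos 4,5,6,7,12,13,14,15): 1⊕1⊕1⊕0⊕0⊕1⊕1⊕1 = 0
s8 (pos 8,9,10,11,12,13,14,15): 0⊕0⊕0⊕1⊕0⊕1⊕1⊕1 = 0
Syndrome s8…s1 = 0001 → error at position 1.
Flip position 1: 011111000010111 → 111111000010111
Read data bits from positions 3,5,6,7,9,10,11,12,13,14,15: 11100010111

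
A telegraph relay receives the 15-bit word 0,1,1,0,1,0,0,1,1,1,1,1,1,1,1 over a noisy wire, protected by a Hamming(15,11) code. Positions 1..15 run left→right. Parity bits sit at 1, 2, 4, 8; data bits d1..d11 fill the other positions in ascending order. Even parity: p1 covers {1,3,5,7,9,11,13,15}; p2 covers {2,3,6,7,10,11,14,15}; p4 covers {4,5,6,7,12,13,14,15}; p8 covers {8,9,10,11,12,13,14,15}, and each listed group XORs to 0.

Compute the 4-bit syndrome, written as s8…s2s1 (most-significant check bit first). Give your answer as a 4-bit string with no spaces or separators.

s1 (pos 1,3,5,7,9,11,13,15): 0⊕1⊕1⊕0⊕1⊕1⊕1⊕1 = 0
s2 (pos 2,3,6,7,10,11,14,15): 1⊕1⊕0⊕0⊕1⊕1⊕1⊕1 = 0
s4 (pos 4,5,6,7,12,13,14,15): 0⊕1⊕0⊕0⊕1⊕1⊕1⊕1 = 1
s8 (pos 8,9,10,11,12,13,14,15): 1⊕1⊕1⊕1⊕1⊕1⊕1⊕1 = 0
Syndrome s8…s1 = 0100 → error at position 4.

0100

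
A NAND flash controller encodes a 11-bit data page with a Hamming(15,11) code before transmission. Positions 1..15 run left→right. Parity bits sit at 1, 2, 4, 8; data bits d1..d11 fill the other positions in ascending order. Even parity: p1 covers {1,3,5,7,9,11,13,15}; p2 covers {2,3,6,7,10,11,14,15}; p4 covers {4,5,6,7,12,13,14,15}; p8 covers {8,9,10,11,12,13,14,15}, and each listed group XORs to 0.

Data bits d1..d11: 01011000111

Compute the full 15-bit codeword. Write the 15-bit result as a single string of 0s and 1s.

110110101000111

Place data at non-parity positions: p1 p2 0 p4 1 0 1 p8 1 0 0 0 1 1 1
p1 (pos 1,3,5,7,9,11,13,15): XOR of data positions = 0⊕1⊕1⊕1⊕0⊕1⊕1 = 1
p2 (pos 2,3,6,7,10,11,14,15): XOR of data positions = 0⊕0⊕1⊕0⊕0⊕1⊕1 = 1
p4 (pos 4,5,6,7,12,13,14,15): XOR of data positions = 1⊕0⊕1⊕0⊕1⊕1⊕1 = 1
p8 (pos 8,9,10,11,12,13,14,15): XOR of data positions = 1⊕0⊕0⊕0⊕1⊕1⊕1 = 0
Codeword: 110110101000111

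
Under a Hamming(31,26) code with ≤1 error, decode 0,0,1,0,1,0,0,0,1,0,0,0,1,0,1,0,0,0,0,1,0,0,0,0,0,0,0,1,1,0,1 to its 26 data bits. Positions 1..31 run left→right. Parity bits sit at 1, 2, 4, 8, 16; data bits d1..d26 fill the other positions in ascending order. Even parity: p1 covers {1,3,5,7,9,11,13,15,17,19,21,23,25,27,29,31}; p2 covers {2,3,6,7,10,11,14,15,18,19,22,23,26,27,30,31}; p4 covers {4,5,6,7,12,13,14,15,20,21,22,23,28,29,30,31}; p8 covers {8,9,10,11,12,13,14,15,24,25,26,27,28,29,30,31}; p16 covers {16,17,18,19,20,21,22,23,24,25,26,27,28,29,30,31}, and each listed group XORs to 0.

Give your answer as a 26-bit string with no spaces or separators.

s1 (pos 1,3,5,7,9,11,13,15,17,19,21,23,25,27,29,31): 0⊕1⊕1⊕0⊕1⊕0⊕1⊕1⊕0⊕0⊕0⊕0⊕0⊕0⊕1⊕1 = 1
s2 (pos 2,3,6,7,10,11,14,15,18,19,22,23,26,27,30,31): 0⊕1⊕0⊕0⊕0⊕0⊕0⊕1⊕0⊕0⊕0⊕0⊕0⊕0⊕0⊕1 = 1
s4 (pos 4,5,6,7,12,13,14,15,20,21,22,23,28,29,30,31): 0⊕1⊕0⊕0⊕0⊕1⊕0⊕1⊕1⊕0⊕0⊕0⊕1⊕1⊕0⊕1 = 1
s8 (pos 8,9,10,11,12,13,14,15,24,25,26,27,28,29,30,31): 0⊕1⊕0⊕0⊕0⊕1⊕0⊕1⊕0⊕0⊕0⊕0⊕1⊕1⊕0⊕1 = 0
s16 (pos 16,17,18,19,20,21,22,23,24,25,26,27,28,29,30,31): 0⊕0⊕0⊕0⊕1⊕0⊕0⊕0⊕0⊕0⊕0⊕0⊕1⊕1⊕0⊕1 = 0
Syndrome s16…s1 = 00111 → error at position 7.
Flip position 7: 0010100010001010000100000001101 → 0010101010001010000100000001101
Read data bits from positions 3,5,6,7,9,10,11,12,13,14,15,17,18,19,20,21,22,23,24,25,26,27,28,29,30,31: 11011000101000100000001101

11011000101000100000001101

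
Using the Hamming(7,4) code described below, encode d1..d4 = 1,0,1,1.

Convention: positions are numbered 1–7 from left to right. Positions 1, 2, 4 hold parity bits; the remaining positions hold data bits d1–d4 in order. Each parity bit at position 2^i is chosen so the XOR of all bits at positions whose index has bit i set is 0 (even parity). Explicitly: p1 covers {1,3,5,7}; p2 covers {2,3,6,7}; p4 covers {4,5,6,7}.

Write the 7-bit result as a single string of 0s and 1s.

Place data at non-parity positions: p1 p2 1 p4 0 1 1
p1 (pos 1,3,5,7): XOR of data positions = 1⊕0⊕1 = 0
p2 (pos 2,3,6,7): XOR of data positions = 1⊕1⊕1 = 1
p4 (pos 4,5,6,7): XOR of data positions = 0⊕1⊕1 = 0
Codeword: 0110011

0110011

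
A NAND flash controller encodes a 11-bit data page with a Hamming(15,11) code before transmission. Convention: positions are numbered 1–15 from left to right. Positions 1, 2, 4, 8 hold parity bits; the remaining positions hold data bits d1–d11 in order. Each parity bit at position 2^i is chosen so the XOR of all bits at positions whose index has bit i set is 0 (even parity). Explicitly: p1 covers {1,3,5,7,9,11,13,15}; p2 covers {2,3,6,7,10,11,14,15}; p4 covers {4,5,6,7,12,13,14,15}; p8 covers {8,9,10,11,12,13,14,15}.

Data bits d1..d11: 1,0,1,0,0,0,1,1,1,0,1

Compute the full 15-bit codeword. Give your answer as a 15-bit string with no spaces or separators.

Place data at non-parity positions: p1 p2 1 p4 0 1 0 p8 0 0 1 1 1 0 1
p1 (pos 1,3,5,7,9,11,13,15): XOR of data positions = 1⊕0⊕0⊕0⊕1⊕1⊕1 = 0
p2 (pos 2,3,6,7,10,11,14,15): XOR of data positions = 1⊕1⊕0⊕0⊕1⊕0⊕1 = 0
p4 (pos 4,5,6,7,12,13,14,15): XOR of data positions = 0⊕1⊕0⊕1⊕1⊕0⊕1 = 0
p8 (pos 8,9,10,11,12,13,14,15): XOR of data positions = 0⊕0⊕1⊕1⊕1⊕0⊕1 = 0
Codeword: 001001000011101

001001000011101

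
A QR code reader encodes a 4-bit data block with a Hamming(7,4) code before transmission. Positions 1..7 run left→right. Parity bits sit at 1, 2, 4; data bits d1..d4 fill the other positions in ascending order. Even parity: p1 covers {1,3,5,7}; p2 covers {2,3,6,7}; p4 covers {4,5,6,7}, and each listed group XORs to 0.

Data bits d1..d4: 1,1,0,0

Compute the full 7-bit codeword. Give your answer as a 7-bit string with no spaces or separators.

0111100

Place data at non-parity positions: p1 p2 1 p4 1 0 0
p1 (pos 1,3,5,7): XOR of data positions = 1⊕1⊕0 = 0
p2 (pos 2,3,6,7): XOR of data positions = 1⊕0⊕0 = 1
p4 (pos 4,5,6,7): XOR of data positions = 1⊕0⊕0 = 1
Codeword: 0111100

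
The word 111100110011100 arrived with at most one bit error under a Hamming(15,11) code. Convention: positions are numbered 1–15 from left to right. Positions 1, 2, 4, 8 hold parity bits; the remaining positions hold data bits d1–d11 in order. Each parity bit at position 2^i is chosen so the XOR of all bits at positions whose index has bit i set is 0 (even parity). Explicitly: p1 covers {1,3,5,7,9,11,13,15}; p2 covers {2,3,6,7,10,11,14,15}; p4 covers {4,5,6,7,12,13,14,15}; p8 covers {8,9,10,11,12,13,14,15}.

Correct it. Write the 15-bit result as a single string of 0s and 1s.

s1 (pos 1,3,5,7,9,11,13,15): 1⊕1⊕0⊕1⊕0⊕1⊕1⊕0 = 1
s2 (pos 2,3,6,7,10,11,14,15): 1⊕1⊕0⊕1⊕0⊕1⊕0⊕0 = 0
s4 (pos 4,5,6,7,12,13,14,15): 1⊕0⊕0⊕1⊕1⊕1⊕0⊕0 = 0
s8 (pos 8,9,10,11,12,13,14,15): 1⊕0⊕0⊕1⊕1⊕1⊕0⊕0 = 0
Syndrome s8…s1 = 0001 → error at position 1.
Flip position 1: 111100110011100 → 011100110011100

011100110011100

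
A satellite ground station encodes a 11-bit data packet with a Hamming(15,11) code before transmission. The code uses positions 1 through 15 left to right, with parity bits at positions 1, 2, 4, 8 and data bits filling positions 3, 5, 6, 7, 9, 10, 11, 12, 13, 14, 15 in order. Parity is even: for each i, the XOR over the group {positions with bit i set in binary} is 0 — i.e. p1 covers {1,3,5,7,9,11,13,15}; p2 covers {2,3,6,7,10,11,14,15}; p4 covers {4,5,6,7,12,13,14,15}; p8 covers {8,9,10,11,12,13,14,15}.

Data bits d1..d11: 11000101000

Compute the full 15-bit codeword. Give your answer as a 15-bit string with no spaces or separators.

Place data at non-parity positions: p1 p2 1 p4 1 0 0 p8 0 1 0 1 0 0 0
p1 (pos 1,3,5,7,9,11,13,15): XOR of data positions = 1⊕1⊕0⊕0⊕0⊕0⊕0 = 0
p2 (pos 2,3,6,7,10,11,14,15): XOR of data positions = 1⊕0⊕0⊕1⊕0⊕0⊕0 = 0
p4 (pos 4,5,6,7,12,13,14,15): XOR of data positions = 1⊕0⊕0⊕1⊕0⊕0⊕0 = 0
p8 (pos 8,9,10,11,12,13,14,15): XOR of data positions = 0⊕1⊕0⊕1⊕0⊕0⊕0 = 0
Codeword: 001010000101000

001010000101000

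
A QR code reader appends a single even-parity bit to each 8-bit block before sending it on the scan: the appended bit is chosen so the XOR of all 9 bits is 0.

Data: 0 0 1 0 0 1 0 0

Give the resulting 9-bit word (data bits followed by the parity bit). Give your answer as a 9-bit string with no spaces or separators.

XOR of the 8 data bits: 0⊕0⊕1⊕0⊕0⊕1⊕0⊕0 = 0
Parity bit = 0 (so all 9 bits XOR to 0).

001001000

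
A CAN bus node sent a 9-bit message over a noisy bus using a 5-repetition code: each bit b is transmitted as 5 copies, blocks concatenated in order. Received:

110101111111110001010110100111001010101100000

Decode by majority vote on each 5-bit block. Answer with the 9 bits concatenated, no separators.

Block 1 (11010): 3 ones → 1
Block 2 (11111): 5 ones → 1
Block 3 (11110): 4 ones → 1
Block 4 (00101): 2 ones → 0
Block 5 (01101): 3 ones → 1
Block 6 (00111): 3 ones → 1
Block 7 (00101): 2 ones → 0
Block 8 (01011): 3 ones → 1
Block 9 (00000): 0 ones → 0

111011010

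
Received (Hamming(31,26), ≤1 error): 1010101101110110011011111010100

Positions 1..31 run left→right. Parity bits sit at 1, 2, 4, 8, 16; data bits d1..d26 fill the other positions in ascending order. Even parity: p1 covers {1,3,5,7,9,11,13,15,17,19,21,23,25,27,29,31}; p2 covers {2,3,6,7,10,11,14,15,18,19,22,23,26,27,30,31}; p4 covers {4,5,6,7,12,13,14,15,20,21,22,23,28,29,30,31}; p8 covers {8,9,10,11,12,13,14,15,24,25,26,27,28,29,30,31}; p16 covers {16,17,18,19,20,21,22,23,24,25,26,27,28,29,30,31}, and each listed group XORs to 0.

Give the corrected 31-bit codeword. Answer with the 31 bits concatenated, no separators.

1010101101110110011010111010100

s1 (pos 1,3,5,7,9,11,13,15,17,19,21,23,25,27,29,31): 1⊕1⊕1⊕1⊕0⊕1⊕0⊕1⊕0⊕1⊕1⊕1⊕1⊕1⊕1⊕0 = 0
s2 (pos 2,3,6,7,10,11,14,15,18,19,22,23,26,27,30,31): 0⊕1⊕0⊕1⊕1⊕1⊕1⊕1⊕1⊕1⊕1⊕1⊕0⊕1⊕0⊕0 = 1
s4 (pos 4,5,6,7,12,13,14,15,20,21,22,23,28,29,30,31): 0⊕1⊕0⊕1⊕1⊕0⊕1⊕1⊕0⊕1⊕1⊕1⊕0⊕1⊕0⊕0 = 1
s8 (pos 8,9,10,11,12,13,14,15,24,25,26,27,28,29,30,31): 1⊕0⊕1⊕1⊕1⊕0⊕1⊕1⊕1⊕1⊕0⊕1⊕0⊕1⊕0⊕0 = 0
s16 (pos 16,17,18,19,20,21,22,23,24,25,26,27,28,29,30,31): 0⊕0⊕1⊕1⊕0⊕1⊕1⊕1⊕1⊕1⊕0⊕1⊕0⊕1⊕0⊕0 = 1
Syndrome s16…s1 = 10110 → error at position 22.
Flip position 22: 1010101101110110011011111010100 → 1010101101110110011010111010100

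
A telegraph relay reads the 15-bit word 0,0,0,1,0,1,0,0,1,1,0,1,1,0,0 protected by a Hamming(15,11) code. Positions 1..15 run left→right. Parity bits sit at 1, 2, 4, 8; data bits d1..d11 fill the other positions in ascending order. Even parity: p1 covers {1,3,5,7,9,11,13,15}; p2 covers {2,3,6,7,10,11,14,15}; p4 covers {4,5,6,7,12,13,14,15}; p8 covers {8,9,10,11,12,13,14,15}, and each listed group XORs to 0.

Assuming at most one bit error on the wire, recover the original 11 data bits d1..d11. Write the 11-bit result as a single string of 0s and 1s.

00101101100

s1 (pos 1,3,5,7,9,11,13,15): 0⊕0⊕0⊕0⊕1⊕0⊕1⊕0 = 0
s2 (pos 2,3,6,7,10,11,14,15): 0⊕0⊕1⊕0⊕1⊕0⊕0⊕0 = 0
s4 (pos 4,5,6,7,12,13,14,15): 1⊕0⊕1⊕0⊕1⊕1⊕0⊕0 = 0
s8 (pos 8,9,10,11,12,13,14,15): 0⊕1⊕1⊕0⊕1⊕1⊕0⊕0 = 0
Syndrome s8…s1 = 0000 → no error.
Read data bits from positions 3,5,6,7,9,10,11,12,13,14,15: 00101101100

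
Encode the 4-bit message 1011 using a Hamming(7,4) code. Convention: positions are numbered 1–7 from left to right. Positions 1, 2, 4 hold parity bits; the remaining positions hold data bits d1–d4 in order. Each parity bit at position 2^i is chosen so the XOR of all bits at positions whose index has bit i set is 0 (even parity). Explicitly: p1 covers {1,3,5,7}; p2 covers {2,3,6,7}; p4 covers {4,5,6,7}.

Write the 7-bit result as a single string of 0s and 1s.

Place data at non-parity positions: p1 p2 1 p4 0 1 1
p1 (pos 1,3,5,7): XOR of data positions = 1⊕0⊕1 = 0
p2 (pos 2,3,6,7): XOR of data positions = 1⊕1⊕1 = 1
p4 (pos 4,5,6,7): XOR of data positions = 0⊕1⊕1 = 0
Codeword: 0110011

0110011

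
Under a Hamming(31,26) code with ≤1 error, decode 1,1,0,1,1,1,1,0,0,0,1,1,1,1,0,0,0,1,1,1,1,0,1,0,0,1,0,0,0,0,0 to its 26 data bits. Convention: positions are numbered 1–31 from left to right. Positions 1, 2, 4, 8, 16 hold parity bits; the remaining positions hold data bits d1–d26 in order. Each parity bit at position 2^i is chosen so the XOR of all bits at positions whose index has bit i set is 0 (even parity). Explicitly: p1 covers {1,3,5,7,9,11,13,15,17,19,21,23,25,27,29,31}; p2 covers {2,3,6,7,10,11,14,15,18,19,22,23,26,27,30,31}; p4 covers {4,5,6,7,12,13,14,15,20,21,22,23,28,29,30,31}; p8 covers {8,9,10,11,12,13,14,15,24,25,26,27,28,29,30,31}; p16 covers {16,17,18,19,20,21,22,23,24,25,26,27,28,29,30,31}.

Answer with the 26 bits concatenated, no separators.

s1 (pos 1,3,5,7,9,11,13,15,17,19,21,23,25,27,29,31): 1⊕0⊕1⊕1⊕0⊕1⊕1⊕0⊕0⊕1⊕1⊕1⊕0⊕0⊕0⊕0 = 0
s2 (pos 2,3,6,7,10,11,14,15,18,19,22,23,26,27,30,31): 1⊕0⊕1⊕1⊕0⊕1⊕1⊕0⊕1⊕1⊕0⊕1⊕1⊕0⊕0⊕0 = 1
s4 (pos 4,5,6,7,12,13,14,15,20,21,22,23,28,29,30,31): 1⊕1⊕1⊕1⊕1⊕1⊕1⊕0⊕1⊕1⊕0⊕1⊕0⊕0⊕0⊕0 = 0
s8 (pos 8,9,10,11,12,13,14,15,24,25,26,27,28,29,30,31): 0⊕0⊕0⊕1⊕1⊕1⊕1⊕0⊕0⊕0⊕1⊕0⊕0⊕0⊕0⊕0 = 1
s16 (pos 16,17,18,19,20,21,22,23,24,25,26,27,28,29,30,31): 0⊕0⊕1⊕1⊕1⊕1⊕0⊕1⊕0⊕0⊕1⊕0⊕0⊕0⊕0⊕0 = 0
Syndrome s16…s1 = 01010 → error at position 10.
Flip position 10: 1101111000111100011110100100000 → 1101111001111100011110100100000
Read data bits from positions 3,5,6,7,9,10,11,12,13,14,15,17,18,19,20,21,22,23,24,25,26,27,28,29,30,31: 01110111110011110100100000

01110111110011110100100000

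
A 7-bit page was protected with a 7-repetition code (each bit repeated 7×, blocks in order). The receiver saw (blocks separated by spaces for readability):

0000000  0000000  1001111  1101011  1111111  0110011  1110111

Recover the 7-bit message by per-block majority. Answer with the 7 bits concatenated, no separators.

Block 1 (0000000): 0 ones → 0
Block 2 (0000000): 0 ones → 0
Block 3 (1001111): 5 ones → 1
Block 4 (1101011): 5 ones → 1
Block 5 (1111111): 7 ones → 1
Block 6 (0110011): 4 ones → 1
Block 7 (1110111): 6 ones → 1

0011111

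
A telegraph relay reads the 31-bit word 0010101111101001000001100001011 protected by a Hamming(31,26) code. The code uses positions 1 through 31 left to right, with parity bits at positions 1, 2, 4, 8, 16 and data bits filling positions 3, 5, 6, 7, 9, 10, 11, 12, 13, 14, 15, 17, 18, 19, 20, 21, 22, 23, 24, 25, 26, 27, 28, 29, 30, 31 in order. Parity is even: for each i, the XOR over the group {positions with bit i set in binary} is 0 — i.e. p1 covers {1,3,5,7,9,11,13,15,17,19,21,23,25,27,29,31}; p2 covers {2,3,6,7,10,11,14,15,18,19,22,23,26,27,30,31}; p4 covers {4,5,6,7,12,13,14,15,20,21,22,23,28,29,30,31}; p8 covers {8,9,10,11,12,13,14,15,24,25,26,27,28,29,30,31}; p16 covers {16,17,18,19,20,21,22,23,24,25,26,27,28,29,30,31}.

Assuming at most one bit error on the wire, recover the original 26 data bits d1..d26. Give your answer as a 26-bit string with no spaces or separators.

11011110100000001100001011

s1 (pos 1,3,5,7,9,11,13,15,17,19,21,23,25,27,29,31): 0⊕1⊕1⊕1⊕1⊕1⊕1⊕0⊕0⊕0⊕0⊕1⊕0⊕0⊕0⊕1 = 0
s2 (pos 2,3,6,7,10,11,14,15,18,19,22,23,26,27,30,31): 0⊕1⊕0⊕1⊕1⊕1⊕0⊕0⊕0⊕0⊕1⊕1⊕0⊕0⊕1⊕1 = 0
s4 (pos 4,5,6,7,12,13,14,15,20,21,22,23,28,29,30,31): 0⊕1⊕0⊕1⊕0⊕1⊕0⊕0⊕0⊕0⊕1⊕1⊕1⊕0⊕1⊕1 = 0
s8 (pos 8,9,10,11,12,13,14,15,24,25,26,27,28,29,30,31): 1⊕1⊕1⊕1⊕0⊕1⊕0⊕0⊕0⊕0⊕0⊕0⊕1⊕0⊕1⊕1 = 0
s16 (pos 16,17,18,19,20,21,22,23,24,25,26,27,28,29,30,31): 1⊕0⊕0⊕0⊕0⊕0⊕1⊕1⊕0⊕0⊕0⊕0⊕1⊕0⊕1⊕1 = 0
Syndrome s16…s1 = 00000 → no error.
Read data bits from positions 3,5,6,7,9,10,11,12,13,14,15,17,18,19,20,21,22,23,24,25,26,27,28,29,30,31: 11011110100000001100001011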